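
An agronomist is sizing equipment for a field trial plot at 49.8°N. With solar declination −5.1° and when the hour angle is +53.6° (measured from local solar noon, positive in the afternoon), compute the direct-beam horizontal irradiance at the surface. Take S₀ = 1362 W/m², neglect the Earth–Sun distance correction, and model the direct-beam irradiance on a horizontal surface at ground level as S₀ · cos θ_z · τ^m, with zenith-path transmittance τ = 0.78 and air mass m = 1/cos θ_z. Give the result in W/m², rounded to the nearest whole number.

cos θ_z = sin φ sin δ + cos φ cos δ cos H = (0.7638)(-0.0889) + (0.6455)(0.9960)(0.5934) = 0.3136.
Air mass m = 1/cos θ_z = 1/0.3136 = 3.189; τ^m = 0.78^3.189 = 0.4528.
Surface direct beam = 1362 × 0.3136 × 0.4528 = 193.40 W/m².

193 W/m²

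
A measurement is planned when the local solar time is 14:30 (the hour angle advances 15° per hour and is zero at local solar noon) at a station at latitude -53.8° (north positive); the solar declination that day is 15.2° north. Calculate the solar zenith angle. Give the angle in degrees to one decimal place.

76.1°

Hour angle H = 15° × (14.5 − 12) = 37.50°.
cos θ_z = sin φ sin δ + cos φ cos δ cos H = (-0.8070)(0.2622) + (0.5906)(0.9650)(0.7934) = 0.2406.
θ_z = arccos(0.2406) = 76.08°.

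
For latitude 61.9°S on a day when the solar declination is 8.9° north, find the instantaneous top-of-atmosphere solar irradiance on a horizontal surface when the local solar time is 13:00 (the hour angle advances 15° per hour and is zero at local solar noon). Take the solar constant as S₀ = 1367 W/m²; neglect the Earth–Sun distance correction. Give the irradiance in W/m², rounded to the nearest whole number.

Hour angle H = 15° × (13 − 12) = 15.00°.
cos θ_z = sin(-61.9°) sin(8.9°) + cos(-61.9°) cos(8.9°) cos(15.00°) = -0.1365 + 0.4495 = 0.3130.
Top-of-atmosphere irradiance = S₀ cos θ_z = 1367 × 0.3130 = 427.87 W/m².

428 W/m²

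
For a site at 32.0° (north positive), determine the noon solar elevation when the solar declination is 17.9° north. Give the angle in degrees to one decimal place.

75.9°

At local solar noon the hour angle is zero, so the elevation is 90° − |φ − δ| = 90° − |32.0° − (17.9°)| = 90° − 14.1° = 75.9°.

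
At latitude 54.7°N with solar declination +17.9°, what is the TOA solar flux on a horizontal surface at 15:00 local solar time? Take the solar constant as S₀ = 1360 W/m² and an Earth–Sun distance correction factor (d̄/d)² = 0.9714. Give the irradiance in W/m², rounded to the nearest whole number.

845 W/m²

Hour angle H = 15° × (15 − 12) = 45.00°.
With φ = 54.7°, δ = 17.9°, H = 45.00°: sin φ sin δ = 0.2508, cos φ cos δ cos H = 0.3888, so cos θ_z = 0.6396.
Top-of-atmosphere irradiance = S₀ (d̄/d)² cos θ_z = 1360 × 0.9714 × 0.6396 = 844.98 W/m².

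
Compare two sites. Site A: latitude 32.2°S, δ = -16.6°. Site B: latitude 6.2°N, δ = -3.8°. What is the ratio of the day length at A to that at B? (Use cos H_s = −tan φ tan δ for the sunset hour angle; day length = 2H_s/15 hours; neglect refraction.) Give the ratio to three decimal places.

1.125

A: H_s = arccos(−tan -32.2° · tan -16.6°) = 100.82°, so 2H_s/15 = 13.4427 h.
B: H_s = arccos(−tan 6.2° · tan -3.8°) = 89.59°, so 2H_s/15 = 11.9453 h.
Ratio A/B = 13.4427 / 11.9453 = 1.1254.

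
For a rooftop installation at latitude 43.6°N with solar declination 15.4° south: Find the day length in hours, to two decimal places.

cos H_s = −tan(43.6°) · tan(-15.4°) = 0.2623, so H_s = arccos(0.2623) = 74.79°.
Day length = 2 H_s / 15° h⁻¹ = 149.58° / 15 = 9.972 h.

9.97 hours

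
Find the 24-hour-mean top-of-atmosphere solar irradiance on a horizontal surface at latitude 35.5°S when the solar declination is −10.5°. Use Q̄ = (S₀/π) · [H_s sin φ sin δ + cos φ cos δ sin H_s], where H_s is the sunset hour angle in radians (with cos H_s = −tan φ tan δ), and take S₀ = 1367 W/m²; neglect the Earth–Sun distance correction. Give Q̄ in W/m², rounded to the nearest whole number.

424 W/m²

The sunset hour angle satisfies cos H_s = −tan φ tan δ = -0.1322, giving H_s = 97.60°. In radians, H_s = 1.7034.
H_s sin φ sin δ = 1.7034 × -0.5807 × -0.1822 = 0.1802.
cos φ cos δ sin H_s = 0.8141 × 0.9833 × 0.9912 = 0.7935.
Q̄ = (1367/π) × (0.1802 + 0.7935) = 435.13 × 0.9737 = 423.69 W/m².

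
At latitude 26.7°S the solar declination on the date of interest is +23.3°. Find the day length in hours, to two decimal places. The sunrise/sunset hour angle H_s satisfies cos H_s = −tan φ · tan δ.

The sunset hour angle satisfies cos H_s = −tan φ tan δ = 0.2166, giving H_s = 77.49°.
Day length = 2 H_s / 15° h⁻¹ = 154.98° / 15 = 10.332 h.

10.33 hours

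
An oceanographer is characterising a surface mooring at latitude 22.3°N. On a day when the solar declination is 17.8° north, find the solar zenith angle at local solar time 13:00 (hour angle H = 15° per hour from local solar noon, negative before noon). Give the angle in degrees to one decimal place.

14.8°

Hour angle H = 15° × (13 − 12) = 15.00°.
cos θ_z = sin φ sin δ + cos φ cos δ cos H = (0.3795)(0.3057) + (0.9252)(0.9521)(0.9659) = 0.9669.
θ_z = arccos(0.9669) = 14.78°.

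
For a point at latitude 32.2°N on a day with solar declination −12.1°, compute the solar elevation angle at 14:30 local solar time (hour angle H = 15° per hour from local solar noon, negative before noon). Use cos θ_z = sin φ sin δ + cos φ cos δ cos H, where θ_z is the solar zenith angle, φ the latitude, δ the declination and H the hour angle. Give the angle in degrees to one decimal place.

33.0°

Hour angle H = 15° × (14.5 − 12) = 37.50°.
cos θ_z = sin φ sin δ + cos φ cos δ cos H = (0.5329)(-0.2096) + (0.8462)(0.9778)(0.7934) = 0.5448.
θ_z = arccos(0.5448) = 56.99°, so the elevation is 90° − 56.99° = 33.01°.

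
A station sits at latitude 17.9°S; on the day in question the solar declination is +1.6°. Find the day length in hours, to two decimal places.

cos H_s = −tan(-17.9°) · tan(1.6°) = 0.0090, so H_s = arccos(0.0090) = 89.48°.
Day length = 2 H_s / 15° h⁻¹ = 178.96° / 15 = 11.931 h.

11.93 hours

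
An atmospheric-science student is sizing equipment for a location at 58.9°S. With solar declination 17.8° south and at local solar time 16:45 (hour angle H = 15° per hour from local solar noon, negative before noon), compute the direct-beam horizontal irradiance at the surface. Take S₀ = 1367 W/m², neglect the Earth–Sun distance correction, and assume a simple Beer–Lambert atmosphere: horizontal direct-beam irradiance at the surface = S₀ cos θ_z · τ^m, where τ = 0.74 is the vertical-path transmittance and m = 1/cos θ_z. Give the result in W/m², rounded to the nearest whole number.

280 W/m²

Hour angle H = 15° × (16.75 − 12) = 71.25°.
With φ = -58.9°, δ = -17.8°, H = 71.25°: sin φ sin δ = 0.2618, cos φ cos δ cos H = 0.1581, so cos θ_z = 0.4199.
Air mass m = 1/cos θ_z = 1/0.4199 = 2.382; τ^m = 0.74^2.382 = 0.4881.
Surface direct beam = 1367 × 0.4199 × 0.4881 = 280.17 W/m².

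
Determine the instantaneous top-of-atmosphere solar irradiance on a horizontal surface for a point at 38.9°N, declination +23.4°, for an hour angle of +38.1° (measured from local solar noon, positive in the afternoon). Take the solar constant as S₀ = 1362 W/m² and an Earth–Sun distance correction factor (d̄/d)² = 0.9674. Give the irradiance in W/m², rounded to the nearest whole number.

cos θ_z = sin(38.9°) sin(23.4°) + cos(38.9°) cos(23.4°) cos(38.10°) = 0.2494 + 0.5621 = 0.8115.
Top-of-atmosphere irradiance = S₀ (d̄/d)² cos θ_z = 1362 × 0.9674 × 0.8115 = 1069.23 W/m².

1069 W/m²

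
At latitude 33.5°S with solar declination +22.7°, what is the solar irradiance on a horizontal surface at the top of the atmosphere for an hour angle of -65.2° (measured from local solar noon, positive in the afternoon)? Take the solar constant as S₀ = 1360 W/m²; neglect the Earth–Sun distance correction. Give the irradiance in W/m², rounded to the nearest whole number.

149 W/m²

cos θ_z = sin(-33.5°) sin(22.7°) + cos(-33.5°) cos(22.7°) cos(-65.20°) = -0.2130 + 0.3227 = 0.1097.
Top-of-atmosphere irradiance = S₀ cos θ_z = 1360 × 0.1097 = 149.19 W/m².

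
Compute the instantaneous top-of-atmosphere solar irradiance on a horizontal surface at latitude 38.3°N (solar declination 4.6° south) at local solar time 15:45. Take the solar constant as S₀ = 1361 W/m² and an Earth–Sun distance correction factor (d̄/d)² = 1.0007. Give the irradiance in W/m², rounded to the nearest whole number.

524 W/m²

Hour angle H = 15° × (15.75 − 12) = 56.25°.
With φ = 38.3°, δ = -4.6°, H = 56.25°: sin φ sin δ = -0.0497, cos φ cos δ cos H = 0.4346, so cos θ_z = 0.3849.
Top-of-atmosphere irradiance = S₀ (d̄/d)² cos θ_z = 1361 × 1.0007 × 0.3849 = 524.22 W/m².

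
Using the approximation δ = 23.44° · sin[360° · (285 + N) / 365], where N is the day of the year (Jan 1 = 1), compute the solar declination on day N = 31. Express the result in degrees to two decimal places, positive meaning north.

-17.51°

360 × (285 + 31) / 365 = 311.671°; sin(311.671°) = -0.7470.
δ = 23.44 × -0.7470 = -17.510° ≈ -17.51°.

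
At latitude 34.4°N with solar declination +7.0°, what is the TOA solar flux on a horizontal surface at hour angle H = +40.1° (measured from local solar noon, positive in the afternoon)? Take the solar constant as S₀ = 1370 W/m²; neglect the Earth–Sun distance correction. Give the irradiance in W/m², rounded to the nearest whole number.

With φ = 34.4°, δ = 7.0°, H = 40.10°: sin φ sin δ = 0.0689, cos φ cos δ cos H = 0.6264, so cos θ_z = 0.6953.
Top-of-atmosphere irradiance = S₀ cos θ_z = 1370 × 0.6953 = 952.56 W/m².

953 W/m²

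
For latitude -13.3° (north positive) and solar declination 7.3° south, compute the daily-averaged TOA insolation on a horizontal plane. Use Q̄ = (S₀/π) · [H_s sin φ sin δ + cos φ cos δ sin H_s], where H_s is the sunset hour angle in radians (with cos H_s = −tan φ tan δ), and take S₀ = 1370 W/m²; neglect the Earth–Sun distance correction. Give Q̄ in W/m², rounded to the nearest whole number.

441 W/m²

The sunset hour angle satisfies cos H_s = −tan φ tan δ = -0.0303, giving H_s = 91.74°. In radians, H_s = 1.6012.
H_s sin φ sin δ = 1.6012 × -0.2300 × -0.1271 = 0.0468.
cos φ cos δ sin H_s = 0.9732 × 0.9919 × 0.9995 = 0.9648.
Q̄ = (1370/π) × (0.0468 + 0.9648) = 436.08 × 1.0116 = 441.14 W/m².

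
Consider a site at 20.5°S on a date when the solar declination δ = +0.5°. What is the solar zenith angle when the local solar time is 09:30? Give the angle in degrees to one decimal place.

Hour angle H = 15° × (9.5 − 12) = -37.50°.
cos θ_z = sin(-20.5°) sin(0.5°) + cos(-20.5°) cos(0.5°) cos(-37.50°) = -0.0031 + 0.7431 = 0.7400.
θ_z = arccos(0.7400) = 42.27°.

42.3°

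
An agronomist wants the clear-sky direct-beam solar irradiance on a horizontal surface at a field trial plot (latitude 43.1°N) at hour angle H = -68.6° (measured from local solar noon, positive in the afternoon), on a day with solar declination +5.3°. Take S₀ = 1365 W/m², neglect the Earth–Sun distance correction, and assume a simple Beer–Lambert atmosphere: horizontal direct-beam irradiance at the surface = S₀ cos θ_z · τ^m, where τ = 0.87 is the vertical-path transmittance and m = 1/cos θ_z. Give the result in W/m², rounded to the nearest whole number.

293 W/m²

With φ = 43.1°, δ = 5.3°, H = -68.60°: sin φ sin δ = 0.0631, cos φ cos δ cos H = 0.2653, so cos θ_z = 0.3284.
Air mass m = 1/cos θ_z = 1/0.3284 = 3.045; τ^m = 0.87^3.045 = 0.6544.
Surface direct beam = 1365 × 0.3284 × 0.6544 = 293.35 W/m².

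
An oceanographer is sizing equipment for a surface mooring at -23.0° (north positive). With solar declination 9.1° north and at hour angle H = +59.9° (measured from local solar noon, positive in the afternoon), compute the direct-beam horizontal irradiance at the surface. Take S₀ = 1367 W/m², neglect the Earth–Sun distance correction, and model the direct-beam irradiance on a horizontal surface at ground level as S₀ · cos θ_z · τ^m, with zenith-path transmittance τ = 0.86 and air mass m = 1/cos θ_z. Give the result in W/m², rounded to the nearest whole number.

cos θ_z = sin φ sin δ + cos φ cos δ cos H = (-0.3907)(0.1582) + (0.9205)(0.9874)(0.5015) = 0.3940.
Air mass m = 1/cos θ_z = 1/0.3940 = 2.538; τ^m = 0.86^2.538 = 0.6820.
Surface direct beam = 1367 × 0.3940 × 0.6820 = 367.32 W/m².

367 W/m²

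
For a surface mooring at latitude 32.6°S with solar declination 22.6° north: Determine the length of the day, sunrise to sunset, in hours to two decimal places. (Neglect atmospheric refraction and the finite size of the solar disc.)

9.94 hours

−tan φ tan δ = −(-0.6395)(0.4163) = 0.2662; H_s = arccos(0.2662) = 74.56°.
Day length = 2 H_s / 15° h⁻¹ = 149.12° / 15 = 9.941 h.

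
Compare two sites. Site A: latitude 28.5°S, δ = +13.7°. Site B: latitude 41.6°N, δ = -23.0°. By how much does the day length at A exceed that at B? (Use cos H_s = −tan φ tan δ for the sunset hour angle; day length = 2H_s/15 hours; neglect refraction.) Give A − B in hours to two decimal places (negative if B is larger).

A: H_s = arccos(−tan -28.5° · tan 13.7°) = 82.39°, so 2H_s/15 = 10.9853 h.
B: H_s = arccos(−tan 41.6° · tan -23.0°) = 67.86°, so 2H_s/15 = 9.0480 h.
A − B = 10.9853 − 9.0480 = 1.9373 h.

+1.94 h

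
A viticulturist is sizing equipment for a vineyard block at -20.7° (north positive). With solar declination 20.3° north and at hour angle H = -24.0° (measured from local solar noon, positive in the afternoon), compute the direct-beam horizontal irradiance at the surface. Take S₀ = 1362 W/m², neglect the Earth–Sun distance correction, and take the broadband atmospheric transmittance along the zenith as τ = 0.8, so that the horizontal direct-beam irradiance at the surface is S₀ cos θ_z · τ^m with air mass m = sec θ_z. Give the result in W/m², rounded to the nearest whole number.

666 W/m²

cos θ_z = sin(-20.7°) sin(20.3°) + cos(-20.7°) cos(20.3°) cos(-24.00°) = -0.1226 + 0.8015 = 0.6789.
Air mass m = 1/cos θ_z = 1/0.6789 = 1.473; τ^m = 0.8^1.473 = 0.7199.
Surface direct beam = 1362 × 0.6789 × 0.7199 = 665.66 W/m².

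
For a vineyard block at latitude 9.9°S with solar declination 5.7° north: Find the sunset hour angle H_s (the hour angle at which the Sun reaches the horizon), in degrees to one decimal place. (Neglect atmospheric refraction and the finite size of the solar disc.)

89.0°

cos H_s = −tan(-9.9°) · tan(5.7°) = 0.0174, so H_s = arccos(0.0174) = 89.00°.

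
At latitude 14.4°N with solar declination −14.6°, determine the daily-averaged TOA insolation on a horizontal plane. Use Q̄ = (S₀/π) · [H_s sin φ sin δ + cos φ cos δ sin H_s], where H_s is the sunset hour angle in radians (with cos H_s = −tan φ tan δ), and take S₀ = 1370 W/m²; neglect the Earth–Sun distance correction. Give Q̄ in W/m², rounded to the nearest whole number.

367 W/m²

The sunset hour angle satisfies cos H_s = −tan φ tan δ = 0.0669, giving H_s = 86.16°. In radians, H_s = 1.5038.
H_s sin φ sin δ = 1.5038 × 0.2487 × -0.2521 = -0.0943.
cos φ cos δ sin H_s = 0.9686 × 0.9677 × 0.9978 = 0.9353.
Q̄ = (1370/π) × (-0.0943 + 0.9353) = 436.08 × 0.8410 = 366.74 W/m².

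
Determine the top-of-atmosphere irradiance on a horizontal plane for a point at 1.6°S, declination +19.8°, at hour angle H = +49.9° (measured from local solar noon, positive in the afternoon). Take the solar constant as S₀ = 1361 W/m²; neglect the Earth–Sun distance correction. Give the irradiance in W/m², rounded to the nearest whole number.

812 W/m²

With φ = -1.6°, δ = 19.8°, H = 49.90°: sin φ sin δ = -0.0095, cos φ cos δ cos H = 0.6058, so cos θ_z = 0.5963.
Top-of-atmosphere irradiance = S₀ cos θ_z = 1361 × 0.5963 = 811.56 W/m².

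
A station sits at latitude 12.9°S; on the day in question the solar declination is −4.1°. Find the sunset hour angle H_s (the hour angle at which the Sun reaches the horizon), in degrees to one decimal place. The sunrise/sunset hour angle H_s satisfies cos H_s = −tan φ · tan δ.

90.9°

The sunset hour angle satisfies cos H_s = −tan φ tan δ = -0.0164, giving H_s = 90.94°.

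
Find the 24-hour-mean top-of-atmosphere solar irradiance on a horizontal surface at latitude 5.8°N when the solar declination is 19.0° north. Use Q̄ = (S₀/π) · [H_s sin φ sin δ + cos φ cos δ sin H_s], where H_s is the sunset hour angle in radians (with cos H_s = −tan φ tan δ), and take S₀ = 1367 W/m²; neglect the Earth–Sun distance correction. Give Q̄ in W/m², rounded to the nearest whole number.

−tan φ tan δ = −(0.1016)(0.3443) = -0.0350; H_s = arccos(-0.0350) = 92.01°. In radians, H_s = 1.6059.
H_s sin φ sin δ = 1.6059 × 0.1011 × 0.3256 = 0.0529.
cos φ cos δ sin H_s = 0.9949 × 0.9455 × 0.9994 = 0.9401.
Q̄ = (1367/π) × (0.0529 + 0.9401) = 435.13 × 0.9930 = 432.08 W/m².

432 W/m²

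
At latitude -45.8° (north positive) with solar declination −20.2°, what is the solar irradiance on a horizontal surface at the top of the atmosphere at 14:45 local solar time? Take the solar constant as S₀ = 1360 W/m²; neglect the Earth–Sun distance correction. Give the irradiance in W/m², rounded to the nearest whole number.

1006 W/m²

Hour angle H = 15° × (14.75 − 12) = 41.25°.
cos θ_z = sin(-45.8°) sin(-20.2°) + cos(-45.8°) cos(-20.2°) cos(41.25°) = 0.2475 + 0.4919 = 0.7394.
Top-of-atmosphere irradiance = S₀ cos θ_z = 1360 × 0.7394 = 1005.58 W/m².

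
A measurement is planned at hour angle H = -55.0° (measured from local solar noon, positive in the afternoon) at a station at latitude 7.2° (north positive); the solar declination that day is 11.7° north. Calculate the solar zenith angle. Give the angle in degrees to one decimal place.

54.4°

cos θ_z = sin(7.2°) sin(11.7°) + cos(7.2°) cos(11.7°) cos(-55.00°) = 0.0254 + 0.5572 = 0.5826.
θ_z = arccos(0.5826) = 54.37°.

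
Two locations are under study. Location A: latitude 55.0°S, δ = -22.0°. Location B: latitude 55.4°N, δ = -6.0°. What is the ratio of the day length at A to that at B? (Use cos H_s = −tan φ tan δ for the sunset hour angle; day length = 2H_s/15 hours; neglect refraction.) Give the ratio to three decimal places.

A: H_s = arccos(−tan -55.0° · tan -22.0°) = 125.24°, so 2H_s/15 = 16.6987 h.
B: H_s = arccos(−tan 55.4° · tan -6.0°) = 81.24°, so 2H_s/15 = 10.8320 h.
Ratio A/B = 16.6987 / 10.8320 = 1.5416.

1.542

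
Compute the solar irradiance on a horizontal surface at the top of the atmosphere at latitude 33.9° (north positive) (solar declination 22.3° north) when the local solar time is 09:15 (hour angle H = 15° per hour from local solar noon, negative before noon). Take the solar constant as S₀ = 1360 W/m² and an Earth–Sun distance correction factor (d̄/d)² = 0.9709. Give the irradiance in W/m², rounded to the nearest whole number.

Hour angle H = 15° × (9.25 − 12) = -41.25°.
cos θ_z = sin(33.9°) sin(22.3°) + cos(33.9°) cos(22.3°) cos(-41.25°) = 0.2116 + 0.5774 = 0.7890.
Top-of-atmosphere irradiance = S₀ (d̄/d)² cos θ_z = 1360 × 0.9709 × 0.7890 = 1041.81 W/m².

1042 W/m²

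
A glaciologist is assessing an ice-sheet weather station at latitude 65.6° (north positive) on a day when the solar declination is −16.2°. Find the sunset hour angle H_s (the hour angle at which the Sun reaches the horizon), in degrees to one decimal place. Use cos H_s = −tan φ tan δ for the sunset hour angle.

50.2°

The sunset hour angle satisfies cos H_s = −tan φ tan δ = 0.6405, giving H_s = 50.17°.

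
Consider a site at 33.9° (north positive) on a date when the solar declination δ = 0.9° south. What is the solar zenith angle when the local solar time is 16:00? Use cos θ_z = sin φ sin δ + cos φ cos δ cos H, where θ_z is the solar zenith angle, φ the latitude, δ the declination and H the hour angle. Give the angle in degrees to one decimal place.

Hour angle H = 15° × (16 − 12) = 60.00°.
cos θ_z = sin φ sin δ + cos φ cos δ cos H = (0.5577)(-0.0157) + (0.8300)(0.9999)(0.5000) = 0.4062.
θ_z = arccos(0.4062) = 66.03°.

66.0°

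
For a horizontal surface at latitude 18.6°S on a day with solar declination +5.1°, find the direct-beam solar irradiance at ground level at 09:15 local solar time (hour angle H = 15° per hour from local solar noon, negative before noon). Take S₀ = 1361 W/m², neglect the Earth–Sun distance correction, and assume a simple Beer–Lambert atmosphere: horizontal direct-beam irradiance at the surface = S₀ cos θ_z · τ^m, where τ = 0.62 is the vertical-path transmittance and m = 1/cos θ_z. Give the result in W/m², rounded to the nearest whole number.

460 W/m²

Hour angle H = 15° × (9.25 − 12) = -41.25°.
cos θ_z = sin φ sin δ + cos φ cos δ cos H = (-0.3190)(0.0889) + (0.9478)(0.9960)(0.7518) = 0.6813.
Air mass m = 1/cos θ_z = 1/0.6813 = 1.468; τ^m = 0.62^1.468 = 0.4957.
Surface direct beam = 1361 × 0.6813 × 0.4957 = 459.64 W/m².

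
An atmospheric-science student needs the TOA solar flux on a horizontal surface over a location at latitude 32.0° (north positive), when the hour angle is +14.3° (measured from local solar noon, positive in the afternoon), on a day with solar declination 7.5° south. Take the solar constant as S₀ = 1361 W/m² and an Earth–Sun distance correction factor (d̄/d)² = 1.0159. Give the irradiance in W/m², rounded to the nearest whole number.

1031 W/m²

cos θ_z = sin(32.0°) sin(-7.5°) + cos(32.0°) cos(-7.5°) cos(14.30°) = -0.0692 + 0.8147 = 0.7455.
Top-of-atmosphere irradiance = S₀ (d̄/d)² cos θ_z = 1361 × 1.0159 × 0.7455 = 1030.76 W/m².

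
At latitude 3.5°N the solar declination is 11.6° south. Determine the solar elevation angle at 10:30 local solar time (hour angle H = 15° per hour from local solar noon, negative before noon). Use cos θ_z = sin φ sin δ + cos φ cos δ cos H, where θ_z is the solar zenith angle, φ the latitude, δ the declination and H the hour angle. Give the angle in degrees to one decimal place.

63.0°

Hour angle H = 15° × (10.5 − 12) = -22.50°.
cos θ_z = sin φ sin δ + cos φ cos δ cos H = (0.0610)(-0.2011) + (0.9981)(0.9796)(0.9239) = 0.8911.
θ_z = arccos(0.8911) = 26.99°, so the elevation is 90° − 26.99° = 63.01°.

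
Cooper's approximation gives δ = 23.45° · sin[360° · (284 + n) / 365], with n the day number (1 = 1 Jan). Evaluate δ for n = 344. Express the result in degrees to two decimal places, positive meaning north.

360 × (284 + 344) / 365 = 619.397°; sin(619.397°) = -0.9829.
δ = 23.45 × -0.9829 = -23.049° ≈ -23.05°.

-23.05°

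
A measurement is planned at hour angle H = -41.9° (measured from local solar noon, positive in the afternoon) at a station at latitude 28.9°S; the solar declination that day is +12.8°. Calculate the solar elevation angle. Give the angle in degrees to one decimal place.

31.9°

cos θ_z = sin(-28.9°) sin(12.8°) + cos(-28.9°) cos(12.8°) cos(-41.90°) = -0.1071 + 0.6354 = 0.5283.
θ_z = arccos(0.5283) = 58.11°, so the elevation is 90° − 58.11° = 31.89°.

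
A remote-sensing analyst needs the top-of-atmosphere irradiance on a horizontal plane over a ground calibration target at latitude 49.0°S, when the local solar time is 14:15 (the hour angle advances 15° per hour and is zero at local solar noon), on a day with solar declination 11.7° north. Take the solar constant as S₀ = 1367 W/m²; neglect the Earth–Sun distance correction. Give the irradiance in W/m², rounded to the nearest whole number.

Hour angle H = 15° × (14.25 − 12) = 33.75°.
cos θ_z = sin(-49.0°) sin(11.7°) + cos(-49.0°) cos(11.7°) cos(33.75°) = -0.1530 + 0.5342 = 0.3812.
Top-of-atmosphere irradiance = S₀ cos θ_z = 1367 × 0.3812 = 521.10 W/m².

521 W/m²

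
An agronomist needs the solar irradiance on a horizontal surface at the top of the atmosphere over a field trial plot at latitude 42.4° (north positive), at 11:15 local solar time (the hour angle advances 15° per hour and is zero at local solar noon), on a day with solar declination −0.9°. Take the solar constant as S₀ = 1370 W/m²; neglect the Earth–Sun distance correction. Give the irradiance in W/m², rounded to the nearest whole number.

Hour angle H = 15° × (11.25 − 12) = -11.25°.
cos θ_z = sin(42.4°) sin(-0.9°) + cos(42.4°) cos(-0.9°) cos(-11.25°) = -0.0106 + 0.7242 = 0.7136.
Top-of-atmosphere irradiance = S₀ cos θ_z = 1370 × 0.7136 = 977.63 W/m².

978 W/m²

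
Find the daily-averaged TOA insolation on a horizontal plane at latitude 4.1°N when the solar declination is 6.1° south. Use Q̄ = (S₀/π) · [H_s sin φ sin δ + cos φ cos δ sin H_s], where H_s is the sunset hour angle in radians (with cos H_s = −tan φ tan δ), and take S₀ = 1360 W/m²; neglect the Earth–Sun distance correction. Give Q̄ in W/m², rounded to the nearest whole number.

424 W/m²

−tan φ tan δ = −(0.0717)(-0.1069) = 0.0077; H_s = arccos(0.0077) = 89.56°. In radians, H_s = 1.5631.
H_s sin φ sin δ = 1.5631 × 0.0715 × -0.1063 = -0.0119.
cos φ cos δ sin H_s = 0.9974 × 0.9943 × 1.0000 = 0.9917.
Q̄ = (1360/π) × (-0.0119 + 0.9917) = 432.90 × 0.9798 = 424.16 W/m².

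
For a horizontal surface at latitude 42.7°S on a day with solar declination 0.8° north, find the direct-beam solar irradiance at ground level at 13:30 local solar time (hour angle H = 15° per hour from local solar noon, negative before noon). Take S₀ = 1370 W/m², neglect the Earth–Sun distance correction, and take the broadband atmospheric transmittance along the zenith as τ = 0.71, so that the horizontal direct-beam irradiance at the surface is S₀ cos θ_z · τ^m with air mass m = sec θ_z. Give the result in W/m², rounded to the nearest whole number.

Hour angle H = 15° × (13.5 − 12) = 22.50°.
cos θ_z = sin(-42.7°) sin(0.8°) + cos(-42.7°) cos(0.8°) cos(22.50°) = -0.0095 + 0.6789 = 0.6694.
Air mass m = 1/cos θ_z = 1/0.6694 = 1.494; τ^m = 0.71^1.494 = 0.5995.
Surface direct beam = 1370 × 0.6694 × 0.5995 = 549.79 W/m².

550 W/m²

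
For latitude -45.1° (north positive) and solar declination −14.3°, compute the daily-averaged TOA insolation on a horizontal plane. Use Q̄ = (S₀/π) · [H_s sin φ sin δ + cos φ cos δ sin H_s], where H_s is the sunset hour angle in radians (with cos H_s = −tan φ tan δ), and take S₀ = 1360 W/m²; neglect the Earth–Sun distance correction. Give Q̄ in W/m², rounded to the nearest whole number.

cos H_s = −tan(-45.1°) · tan(-14.3°) = -0.2558, so H_s = arccos(-0.2558) = 104.82°. In radians, H_s = 1.8295.
H_s sin φ sin δ = 1.8295 × -0.7083 × -0.2470 = 0.3201.
cos φ cos δ sin H_s = 0.7059 × 0.9690 × 0.9667 = 0.6612.
Q̄ = (1360/π) × (0.3201 + 0.6612) = 432.90 × 0.9813 = 424.80 W/m².

425 W/m²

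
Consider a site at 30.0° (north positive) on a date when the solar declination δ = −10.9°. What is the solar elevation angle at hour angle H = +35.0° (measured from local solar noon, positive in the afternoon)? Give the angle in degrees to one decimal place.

37.0°

cos θ_z = sin(30.0°) sin(-10.9°) + cos(30.0°) cos(-10.9°) cos(35.00°) = -0.0945 + 0.6966 = 0.6021.
θ_z = arccos(0.6021) = 52.98°, so the elevation is 90° − 52.98° = 37.02°.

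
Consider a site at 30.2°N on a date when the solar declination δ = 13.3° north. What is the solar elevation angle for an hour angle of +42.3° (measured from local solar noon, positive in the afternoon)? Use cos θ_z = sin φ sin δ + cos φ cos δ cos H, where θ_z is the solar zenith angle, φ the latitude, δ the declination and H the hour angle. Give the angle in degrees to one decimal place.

cos θ_z = sin φ sin δ + cos φ cos δ cos H = (0.5030)(0.2300) + (0.8643)(0.9732)(0.7396) = 0.7378.
θ_z = arccos(0.7378) = 42.46°, so the elevation is 90° − 42.46° = 47.54°.

47.5°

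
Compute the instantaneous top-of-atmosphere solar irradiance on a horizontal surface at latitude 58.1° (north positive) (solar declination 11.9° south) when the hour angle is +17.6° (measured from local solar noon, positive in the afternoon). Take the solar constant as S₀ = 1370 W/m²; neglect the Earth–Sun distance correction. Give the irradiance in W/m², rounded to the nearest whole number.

435 W/m²

With φ = 58.1°, δ = -11.9°, H = 17.60°: sin φ sin δ = -0.1751, cos φ cos δ cos H = 0.4929, so cos θ_z = 0.3178.
Top-of-atmosphere irradiance = S₀ cos θ_z = 1370 × 0.3178 = 435.39 W/m².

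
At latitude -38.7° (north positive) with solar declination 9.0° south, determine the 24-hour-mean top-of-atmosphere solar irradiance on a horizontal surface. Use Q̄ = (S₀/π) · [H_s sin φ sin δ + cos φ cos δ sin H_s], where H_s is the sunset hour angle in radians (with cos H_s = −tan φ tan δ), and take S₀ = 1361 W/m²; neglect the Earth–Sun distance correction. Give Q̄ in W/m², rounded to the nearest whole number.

403 W/m²

The sunset hour angle satisfies cos H_s = −tan φ tan δ = -0.1269, giving H_s = 97.29°. In radians, H_s = 1.6980.
H_s sin φ sin δ = 1.6980 × -0.6252 × -0.1564 = 0.1660.
cos φ cos δ sin H_s = 0.7804 × 0.9877 × 0.9919 = 0.7646.
Q̄ = (1361/π) × (0.1660 + 0.7646) = 433.22 × 0.9306 = 403.15 W/m².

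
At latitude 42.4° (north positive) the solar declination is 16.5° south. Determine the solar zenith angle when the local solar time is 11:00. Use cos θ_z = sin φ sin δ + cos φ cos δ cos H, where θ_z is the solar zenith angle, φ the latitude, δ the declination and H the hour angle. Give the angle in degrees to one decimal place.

Hour angle H = 15° × (11 − 12) = -15.00°.
cos θ_z = sin(42.4°) sin(-16.5°) + cos(42.4°) cos(-16.5°) cos(-15.00°) = -0.1915 + 0.6839 = 0.4924.
θ_z = arccos(0.4924) = 60.50°.

60.5°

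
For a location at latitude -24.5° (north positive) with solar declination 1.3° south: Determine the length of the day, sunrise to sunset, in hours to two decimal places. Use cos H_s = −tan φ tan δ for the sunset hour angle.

The sunset hour angle satisfies cos H_s = −tan φ tan δ = -0.0103, giving H_s = 90.59°.
Day length = 2 H_s / 15° h⁻¹ = 181.18° / 15 = 12.079 h.

12.08 hours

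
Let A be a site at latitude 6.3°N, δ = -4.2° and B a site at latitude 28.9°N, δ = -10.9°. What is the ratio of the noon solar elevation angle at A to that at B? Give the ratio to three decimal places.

1.584

A: 90° − |6.3 − (-4.2)| = 79.50°.
B: 90° − |28.9 − (-10.9)| = 50.20°.
Ratio A/B = 79.5000 / 50.2000 = 1.5837.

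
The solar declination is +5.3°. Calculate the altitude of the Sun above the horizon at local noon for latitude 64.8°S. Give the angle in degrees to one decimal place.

At local solar noon the hour angle is zero, so the elevation is 90° − |φ − δ| = 90° − |-64.8° − (5.3°)| = 90° − 70.1° = 19.9°.

19.9°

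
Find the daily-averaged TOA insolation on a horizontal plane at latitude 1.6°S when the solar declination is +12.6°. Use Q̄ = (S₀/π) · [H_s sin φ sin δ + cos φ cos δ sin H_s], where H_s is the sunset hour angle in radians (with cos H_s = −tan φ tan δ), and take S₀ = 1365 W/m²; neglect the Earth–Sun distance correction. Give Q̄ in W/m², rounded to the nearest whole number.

The sunset hour angle satisfies cos H_s = −tan φ tan δ = 0.0062, giving H_s = 89.64°. In radians, H_s = 1.5645.
H_s sin φ sin δ = 1.5645 × -0.0279 × 0.2181 = -0.0095.
cos φ cos δ sin H_s = 0.9996 × 0.9759 × 1.0000 = 0.9755.
Q̄ = (1365/π) × (-0.0095 + 0.9755) = 434.49 × 0.9660 = 419.72 W/m².

420 W/m²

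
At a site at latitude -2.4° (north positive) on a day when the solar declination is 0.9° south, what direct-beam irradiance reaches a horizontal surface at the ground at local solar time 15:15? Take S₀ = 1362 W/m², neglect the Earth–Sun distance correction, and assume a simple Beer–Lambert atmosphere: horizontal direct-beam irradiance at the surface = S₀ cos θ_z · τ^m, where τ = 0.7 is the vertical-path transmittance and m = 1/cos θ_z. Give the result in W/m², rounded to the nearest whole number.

Hour angle H = 15° × (15.25 − 12) = 48.75°.
cos θ_z = sin(-2.4°) sin(-0.9°) + cos(-2.4°) cos(-0.9°) cos(48.75°) = 0.0007 + 0.6587 = 0.6594.
Air mass m = 1/cos θ_z = 1/0.6594 = 1.517; τ^m = 0.7^1.517 = 0.5821.
Surface direct beam = 1362 × 0.6594 × 0.5821 = 522.79 W/m².

523 W/m²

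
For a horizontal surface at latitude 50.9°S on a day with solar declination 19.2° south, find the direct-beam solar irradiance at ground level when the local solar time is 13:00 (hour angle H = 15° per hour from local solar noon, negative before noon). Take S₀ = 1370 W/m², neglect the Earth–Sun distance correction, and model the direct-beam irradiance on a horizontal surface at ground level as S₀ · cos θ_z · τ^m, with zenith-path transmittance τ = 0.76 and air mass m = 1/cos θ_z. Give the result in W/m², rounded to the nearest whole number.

818 W/m²

Hour angle H = 15° × (13 − 12) = 15.00°.
cos θ_z = sin(-50.9°) sin(-19.2°) + cos(-50.9°) cos(-19.2°) cos(15.00°) = 0.2552 + 0.5753 = 0.8305.
Air mass m = 1/cos θ_z = 1/0.8305 = 1.204; τ^m = 0.76^1.204 = 0.7186.
Surface direct beam = 1370 × 0.8305 × 0.7186 = 817.61 W/m².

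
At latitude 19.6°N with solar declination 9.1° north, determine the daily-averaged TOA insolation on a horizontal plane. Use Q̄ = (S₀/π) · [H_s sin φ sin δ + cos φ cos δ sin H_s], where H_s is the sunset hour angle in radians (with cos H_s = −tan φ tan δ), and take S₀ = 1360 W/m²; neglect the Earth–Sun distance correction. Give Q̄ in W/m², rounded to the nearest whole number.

cos H_s = −tan(19.6°) · tan(9.1°) = -0.0570, so H_s = arccos(-0.0570) = 93.27°. In radians, H_s = 1.6279.
H_s sin φ sin δ = 1.6279 × 0.3355 × 0.1582 = 0.0864.
cos φ cos δ sin H_s = 0.9421 × 0.9874 × 0.9984 = 0.9287.
Q̄ = (1360/π) × (0.0864 + 0.9287) = 432.90 × 1.0151 = 439.44 W/m².

439 W/m²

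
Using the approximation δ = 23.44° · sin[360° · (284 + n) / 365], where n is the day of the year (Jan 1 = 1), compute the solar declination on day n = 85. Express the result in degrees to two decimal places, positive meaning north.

+1.61°

360 × (284 + 85) / 365 = 363.945°; sin(363.945°) = 0.0688.
δ = 23.44 × 0.0688 = 1.613° ≈ +1.61°.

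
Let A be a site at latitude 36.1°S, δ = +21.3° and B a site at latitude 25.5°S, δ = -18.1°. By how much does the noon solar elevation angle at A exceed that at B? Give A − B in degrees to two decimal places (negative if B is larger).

-50.00°

A: 90° − |-36.1 − (21.3)| = 32.60°.
B: 90° − |-25.5 − (-18.1)| = 82.60°.
A − B = 32.60 − 82.60 = -50.00°.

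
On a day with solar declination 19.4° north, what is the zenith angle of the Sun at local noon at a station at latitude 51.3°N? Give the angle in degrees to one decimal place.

31.9°

At local solar noon the hour angle is zero, so the zenith angle is |φ − δ| = |51.3° − (19.4°)| = 31.9°.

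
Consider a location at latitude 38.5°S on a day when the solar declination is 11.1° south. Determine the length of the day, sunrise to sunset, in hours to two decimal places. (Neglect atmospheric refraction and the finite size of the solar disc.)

13.20 hours

The sunset hour angle satisfies cos H_s = −tan φ tan δ = -0.1561, giving H_s = 98.98°.
Day length = 2 H_s / 15° h⁻¹ = 197.96° / 15 = 13.197 h.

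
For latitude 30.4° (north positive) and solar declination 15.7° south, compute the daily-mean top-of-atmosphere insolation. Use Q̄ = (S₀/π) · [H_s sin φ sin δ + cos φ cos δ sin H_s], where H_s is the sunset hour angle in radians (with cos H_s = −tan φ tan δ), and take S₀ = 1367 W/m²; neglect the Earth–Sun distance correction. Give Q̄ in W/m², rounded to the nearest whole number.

273 W/m²

The sunset hour angle satisfies cos H_s = −tan φ tan δ = 0.1649, giving H_s = 80.51°. In radians, H_s = 1.4052.
H_s sin φ sin δ = 1.4052 × 0.5060 × -0.2706 = -0.1924.
cos φ cos δ sin H_s = 0.8625 × 0.9627 × 0.9863 = 0.8190.
Q̄ = (1367/π) × (-0.1924 + 0.8190) = 435.13 × 0.6266 = 272.65 W/m².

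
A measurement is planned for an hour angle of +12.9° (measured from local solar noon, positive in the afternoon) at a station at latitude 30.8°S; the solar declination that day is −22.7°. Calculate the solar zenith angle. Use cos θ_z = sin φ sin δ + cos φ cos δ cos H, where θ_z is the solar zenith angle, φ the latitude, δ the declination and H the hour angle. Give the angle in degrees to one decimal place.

cos θ_z = sin φ sin δ + cos φ cos δ cos H = (-0.5120)(-0.3859) + (0.8590)(0.9225)(0.9748) = 0.9700.
θ_z = arccos(0.9700) = 14.07°.

14.1°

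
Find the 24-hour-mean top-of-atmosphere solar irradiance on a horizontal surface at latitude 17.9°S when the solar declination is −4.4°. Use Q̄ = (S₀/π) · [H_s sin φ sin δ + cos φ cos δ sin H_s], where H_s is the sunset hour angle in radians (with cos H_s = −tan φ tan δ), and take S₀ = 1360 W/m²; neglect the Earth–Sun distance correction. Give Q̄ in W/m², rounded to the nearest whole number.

cos H_s = −tan(-17.9°) · tan(-4.4°) = -0.0249, so H_s = arccos(-0.0249) = 91.43°. In radians, H_s = 1.5958.
H_s sin φ sin δ = 1.5958 × -0.3074 × -0.0767 = 0.0376.
cos φ cos δ sin H_s = 0.9516 × 0.9971 × 0.9997 = 0.9486.
Q̄ = (1360/π) × (0.0376 + 0.9486) = 432.90 × 0.9862 = 426.93 W/m².

427 W/m²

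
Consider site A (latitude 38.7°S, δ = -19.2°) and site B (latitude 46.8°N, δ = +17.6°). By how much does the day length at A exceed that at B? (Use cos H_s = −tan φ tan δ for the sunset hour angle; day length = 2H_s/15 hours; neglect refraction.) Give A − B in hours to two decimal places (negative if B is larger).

-0.47 h

A: H_s = arccos(−tan -38.7° · tan -19.2°) = 106.20°, so 2H_s/15 = 14.1600 h.
B: H_s = arccos(−tan 46.8° · tan 17.6°) = 109.74°, so 2H_s/15 = 14.6320 h.
A − B = 14.1600 − 14.6320 = -0.4720 h.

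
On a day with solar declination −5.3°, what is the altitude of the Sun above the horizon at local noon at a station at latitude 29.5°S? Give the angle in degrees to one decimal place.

65.8°

At local solar noon the hour angle is zero, so the elevation is 90° − |φ − δ| = 90° − |-29.5° − (-5.3°)| = 90° − 24.2° = 65.8°.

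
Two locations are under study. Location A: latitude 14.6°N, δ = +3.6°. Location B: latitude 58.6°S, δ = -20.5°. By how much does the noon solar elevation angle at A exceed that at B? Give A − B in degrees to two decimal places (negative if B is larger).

A: 90° − |14.6 − (3.6)| = 79.00°.
B: 90° − |-58.6 − (-20.5)| = 51.90°.
A − B = 79.00 − 51.90 = 27.10°.

+27.10°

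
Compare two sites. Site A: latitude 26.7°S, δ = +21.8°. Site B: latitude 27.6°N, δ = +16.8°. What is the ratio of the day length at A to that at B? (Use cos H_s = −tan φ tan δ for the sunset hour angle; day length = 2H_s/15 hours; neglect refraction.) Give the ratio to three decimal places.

A: H_s = arccos(−tan -26.7° · tan 21.8°) = 78.39°, so 2H_s/15 = 10.4520 h.
B: H_s = arccos(−tan 27.6° · tan 16.8°) = 99.08°, so 2H_s/15 = 13.2107 h.
Ratio A/B = 10.4520 / 13.2107 = 0.7912.

0.791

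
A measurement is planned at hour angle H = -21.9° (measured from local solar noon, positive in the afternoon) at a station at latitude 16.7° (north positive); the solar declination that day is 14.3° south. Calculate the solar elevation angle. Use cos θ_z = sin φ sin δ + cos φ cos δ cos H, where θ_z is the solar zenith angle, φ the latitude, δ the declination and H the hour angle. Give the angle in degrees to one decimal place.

cos θ_z = sin(16.7°) sin(-14.3°) + cos(16.7°) cos(-14.3°) cos(-21.90°) = -0.0710 + 0.8612 = 0.7902.
θ_z = arccos(0.7902) = 37.80°, so the elevation is 90° − 37.80° = 52.20°.

52.2°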